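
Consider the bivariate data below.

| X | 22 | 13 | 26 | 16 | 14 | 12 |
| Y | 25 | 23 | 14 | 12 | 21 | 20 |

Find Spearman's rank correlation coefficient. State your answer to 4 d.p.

-0.1429

Rank X: 5, 2, 6, 4, 3, 1
Rank Y: 6, 5, 2, 1, 4, 3
d = rank(X) − rank(Y): -1, -3, 4, 3, -1, -2; Σd² = 40
ρ = 1 − 6Σd² / [n(n²−1)] = 1 − 6×40 / (6×35) = 1 − 240/210 ≈ -0.1429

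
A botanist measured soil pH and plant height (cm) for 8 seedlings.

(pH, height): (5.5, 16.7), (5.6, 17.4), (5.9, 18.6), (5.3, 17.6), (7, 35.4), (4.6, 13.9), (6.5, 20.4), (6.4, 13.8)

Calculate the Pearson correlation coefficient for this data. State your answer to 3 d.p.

n = 8, Σx = 46.8, Σy = 153.8, Σx² = 277.88, Σy² = 3290.34, Σxy = 924.97
nΣxy − ΣxΣy = 7399.76 − 7197.84 = 201.92
nΣx² − (Σx)² = 2223.04 − 2190.24 = 32.8; nΣy² − (Σy)² = 26322.72 − 23654.44 = 2668.28
r = 201.92 / √(32.8 × 2668.28) = 201.92 / 295.8371 ≈ 0.683

0.683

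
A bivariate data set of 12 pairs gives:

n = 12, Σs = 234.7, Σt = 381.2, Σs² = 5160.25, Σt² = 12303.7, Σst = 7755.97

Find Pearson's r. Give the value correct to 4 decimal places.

r = (nΣst − ΣsΣt) / √[(nΣs² − (Σs)²)(nΣt² − (Σt)²)]
Numerator: 12×7755.97 − 234.7×381.2 = 3604
Denominator: √[(61923 − 55084.09)(147644.4 − 145313.44)] = √[6838.91 × 2330.96] = 3992.6464
r = 3604 / 3992.6464 ≈ 0.9027

0.9027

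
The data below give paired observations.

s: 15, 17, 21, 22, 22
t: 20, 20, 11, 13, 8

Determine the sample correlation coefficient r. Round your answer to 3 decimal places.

-0.918

n = 5, Σs = 97, Σt = 72, Σs² = 1923, Σt² = 1154, Σst = 1333
nΣst − ΣsΣt = 6665 − 6984 = -319
nΣs² − (Σs)² = 9615 − 9409 = 206; nΣt² − (Σt)² = 5770 − 5184 = 586
r = -319 / √(206 × 586) = -319 / 347.4421 ≈ -0.918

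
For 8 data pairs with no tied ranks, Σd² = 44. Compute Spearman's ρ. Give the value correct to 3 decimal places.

ρ = 1 − 6Σd² / [n(n²−1)] = 1 − 6×44 / (8×63)
  = 1 − 264/504 = 1 − 0.5238 ≈ 0.476

0.476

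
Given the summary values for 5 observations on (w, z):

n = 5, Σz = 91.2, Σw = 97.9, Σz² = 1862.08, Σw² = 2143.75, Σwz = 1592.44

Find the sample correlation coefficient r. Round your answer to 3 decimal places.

-0.910

r = (nΣwz − ΣwΣz) / √[(nΣw² − (Σw)²)(nΣz² − (Σz)²)]
Numerator: 5×1592.44 − 97.9×91.2 = -966.28
Denominator: √[(10718.75 − 9584.41)(9310.4 − 8317.44)] = √[1134.34 × 992.96] = 1061.2984
r = -966.28 / 1061.2984 ≈ -0.910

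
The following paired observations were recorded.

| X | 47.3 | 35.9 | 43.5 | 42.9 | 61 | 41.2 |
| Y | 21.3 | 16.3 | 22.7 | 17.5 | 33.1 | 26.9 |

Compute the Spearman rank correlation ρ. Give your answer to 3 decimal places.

Rank X: 5, 1, 4, 3, 6, 2
Rank Y: 3, 1, 4, 2, 6, 5
d = rank(X) − rank(Y): 2, 0, 0, 1, 0, -3; Σd² = 14
ρ = 1 − 6Σd² / [n(n²−1)] = 1 − 6×14 / (6×35) = 1 − 84/210 ≈ 0.600

0.600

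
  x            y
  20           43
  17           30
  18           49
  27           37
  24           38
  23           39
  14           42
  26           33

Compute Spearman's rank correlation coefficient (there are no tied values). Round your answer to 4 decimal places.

-0.3571

Rank x: 4, 2, 3, 8, 6, 5, 1, 7
Rank y: 7, 1, 8, 3, 4, 5, 6, 2
d = rank(x) − rank(y): -3, 1, -5, 5, 2, 0, -5, 5; Σd² = 114
ρ = 1 − 6Σd² / [n(n²−1)] = 1 − 6×114 / (8×63) = 1 − 684/504 ≈ -0.3571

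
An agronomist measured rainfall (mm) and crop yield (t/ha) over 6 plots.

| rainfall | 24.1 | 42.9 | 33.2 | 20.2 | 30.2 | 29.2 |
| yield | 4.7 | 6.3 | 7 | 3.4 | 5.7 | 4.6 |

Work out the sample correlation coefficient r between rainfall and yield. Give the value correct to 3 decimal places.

n = 6, Σx = 179.8, Σy = 31.7, Σx² = 5696.18, Σy² = 175.99, Σxy = 991.08
nΣxy − ΣxΣy = 5946.48 − 5699.66 = 246.82
nΣx² − (Σx)² = 34177.08 − 32328.04 = 1849.04; nΣy² − (Σy)² = 1055.94 − 1004.89 = 51.05
r = 246.82 / √(1849.04 × 51.05) = 246.82 / 307.2352 ≈ 0.803

0.803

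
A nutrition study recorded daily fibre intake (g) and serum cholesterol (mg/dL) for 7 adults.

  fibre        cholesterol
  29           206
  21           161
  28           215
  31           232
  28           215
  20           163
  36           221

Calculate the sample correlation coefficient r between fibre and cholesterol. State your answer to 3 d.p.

n = 7, Σx = 193, Σy = 1413, Σx² = 5507, Σy² = 290041, Σxy = 39803
nΣxy − ΣxΣy = 278621 − 272709 = 5912
nΣx² − (Σx)² = 38549 − 37249 = 1300; nΣy² − (Σy)² = 2030287 − 1996569 = 33718
r = 5912 / √(1300 × 33718) = 5912 / 6620.6797 ≈ 0.893

0.893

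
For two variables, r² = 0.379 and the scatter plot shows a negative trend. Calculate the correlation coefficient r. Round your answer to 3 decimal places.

|r| = √0.379 = 0.616
The association is negative, so r = −0.616.

-0.616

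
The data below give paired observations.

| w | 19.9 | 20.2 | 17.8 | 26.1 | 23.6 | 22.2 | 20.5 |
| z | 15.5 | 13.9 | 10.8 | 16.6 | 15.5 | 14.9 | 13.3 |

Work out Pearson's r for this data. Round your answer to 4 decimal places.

n = 7, Σw = 150.3, Σz = 100.5, Σw² = 3272.15, Σz² = 1464.81, Σwz = 2183.96
nΣwz − ΣwΣz = 15287.72 − 15105.15 = 182.57
nΣw² − (Σw)² = 22905.05 − 22590.09 = 314.96; nΣz² − (Σz)² = 10253.67 − 10100.25 = 153.42
r = 182.57 / √(314.96 × 153.42) = 182.57 / 219.8208 ≈ 0.8305

0.8305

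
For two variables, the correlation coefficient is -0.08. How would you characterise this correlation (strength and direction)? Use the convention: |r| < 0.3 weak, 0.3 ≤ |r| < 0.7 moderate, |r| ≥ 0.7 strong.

weak negative

r = -0.08 < 0 so the relationship is negative.
|r| = 0.08, which falls in the weak range.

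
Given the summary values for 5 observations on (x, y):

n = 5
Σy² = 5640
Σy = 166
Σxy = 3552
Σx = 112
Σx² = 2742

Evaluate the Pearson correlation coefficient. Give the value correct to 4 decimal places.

-0.9601

r = (nΣxy − ΣxΣy) / √[(nΣx² − (Σx)²)(nΣy² − (Σy)²)]
Numerator: 5×3552 − 112×166 = -832
Denominator: √[(13710 − 12544)(28200 − 27556)] = √[1166 × 644] = 866.5472
r = -832 / 866.5472 ≈ -0.9601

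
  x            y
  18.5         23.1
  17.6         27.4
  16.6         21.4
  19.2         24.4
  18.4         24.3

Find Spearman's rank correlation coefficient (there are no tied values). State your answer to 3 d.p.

0.300

Rank x: 4, 2, 1, 5, 3
Rank y: 2, 5, 1, 4, 3
d = rank(x) − rank(y): 2, -3, 0, 1, 0; Σd² = 14
ρ = 1 − 6Σd² / [n(n²−1)] = 1 − 6×14 / (5×24) = 1 − 84/120 ≈ 0.300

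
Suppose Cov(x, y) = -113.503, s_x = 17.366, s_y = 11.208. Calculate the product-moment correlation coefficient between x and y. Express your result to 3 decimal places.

-0.583

r = Cov(x,y) / (s_x · s_y) = -113.503 / (17.366 × 11.208)
  = -113.503 / 194.6381 ≈ -0.583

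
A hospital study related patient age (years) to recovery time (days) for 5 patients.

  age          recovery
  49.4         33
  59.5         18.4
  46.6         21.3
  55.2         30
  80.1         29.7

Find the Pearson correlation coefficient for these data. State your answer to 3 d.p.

0.157

n = 5, Σx = 290.8, Σy = 132.4, Σx² = 17615.22, Σy² = 3663.34, Σxy = 7752.55
nΣxy − ΣxΣy = 38762.75 − 38501.92 = 260.83
nΣx² − (Σx)² = 88076.1 − 84564.64 = 3511.46; nΣy² − (Σy)² = 18316.7 − 17529.76 = 786.94
r = 260.83 / √(3511.46 × 786.94) = 260.83 / 1662.3202 ≈ 0.157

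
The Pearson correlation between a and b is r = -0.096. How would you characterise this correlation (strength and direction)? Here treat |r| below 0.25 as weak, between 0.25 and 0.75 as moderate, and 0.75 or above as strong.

weak negative

r = -0.096 < 0 so the relationship is negative.
|r| = 0.096, which falls in the weak range.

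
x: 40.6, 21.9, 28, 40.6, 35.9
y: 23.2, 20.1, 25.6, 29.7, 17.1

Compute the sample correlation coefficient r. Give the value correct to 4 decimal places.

n = 5, Σx = 167, Σy = 115.7, Σx² = 5849.14, Σy² = 2772.11, Σxy = 3918.62
nΣxy − ΣxΣy = 19593.1 − 19321.9 = 271.2
nΣx² − (Σx)² = 29245.7 − 27889 = 1356.7; nΣy² − (Σy)² = 13860.55 − 13386.49 = 474.06
r = 271.2 / √(1356.7 × 474.06) = 271.2 / 801.9708 ≈ 0.3382

0.3382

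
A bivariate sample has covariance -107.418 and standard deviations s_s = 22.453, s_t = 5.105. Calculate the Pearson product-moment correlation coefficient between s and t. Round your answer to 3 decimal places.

r = Cov(s,t) / (s_s · s_t) = -107.418 / (22.453 × 5.105)
  = -107.418 / 114.6226 ≈ -0.937

-0.937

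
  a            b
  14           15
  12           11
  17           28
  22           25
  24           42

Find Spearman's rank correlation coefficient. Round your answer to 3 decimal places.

Rank a: 2, 1, 3, 4, 5
Rank b: 2, 1, 4, 3, 5
d = rank(a) − rank(b): 0, 0, -1, 1, 0; Σd² = 2
ρ = 1 − 6Σd² / [n(n²−1)] = 1 − 6×2 / (5×24) = 1 − 12/120 ≈ 0.900

0.900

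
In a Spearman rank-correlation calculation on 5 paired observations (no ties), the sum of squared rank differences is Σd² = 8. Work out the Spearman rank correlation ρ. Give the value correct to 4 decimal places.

0.6000

ρ = 1 − 6Σd² / [n(n²−1)] = 1 − 6×8 / (5×24)
  = 1 − 48/120 = 1 − 0.40000 ≈ 0.6000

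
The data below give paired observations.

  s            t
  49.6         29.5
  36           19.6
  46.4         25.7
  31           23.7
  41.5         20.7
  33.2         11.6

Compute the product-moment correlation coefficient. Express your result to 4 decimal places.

0.6924

n = 6, Σs = 237.7, Σt = 130.8, Σs² = 9694.61, Σt² = 3039.64, Σst = 5340.15
nΣst − ΣsΣt = 32040.9 − 31091.16 = 949.74
nΣs² − (Σs)² = 58167.66 − 56501.29 = 1666.37; nΣt² − (Σt)² = 18237.84 − 17108.64 = 1129.2
r = 949.74 / √(1666.37 × 1129.2) = 949.74 / 1371.7380 ≈ 0.6924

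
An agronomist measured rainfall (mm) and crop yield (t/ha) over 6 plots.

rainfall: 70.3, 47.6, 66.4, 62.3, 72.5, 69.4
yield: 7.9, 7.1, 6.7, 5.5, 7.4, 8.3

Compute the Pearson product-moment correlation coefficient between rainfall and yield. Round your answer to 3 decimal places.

0.347

n = 6, Σx = 388.5, Σy = 42.9, Σx² = 25570.71, Σy² = 311.61, Σxy = 2793.38
nΣxy − ΣxΣy = 16760.28 − 16666.65 = 93.63
nΣx² − (Σx)² = 153424.26 − 150932.25 = 2492.01; nΣy² − (Σy)² = 1869.66 − 1840.41 = 29.25
r = 93.63 / √(2492.01 × 29.25) = 93.63 / 269.9839 ≈ 0.347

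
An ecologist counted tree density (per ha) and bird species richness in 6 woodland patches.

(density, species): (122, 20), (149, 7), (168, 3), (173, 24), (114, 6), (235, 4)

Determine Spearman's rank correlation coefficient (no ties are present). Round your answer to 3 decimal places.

Rank density: 2, 3, 4, 5, 1, 6
Rank species: 5, 4, 1, 6, 3, 2
d = rank(density) − rank(species): -3, -1, 3, -1, -2, 4; Σd² = 40
ρ = 1 − 6Σd² / [n(n²−1)] = 1 − 6×40 / (6×35) = 1 − 240/210 ≈ -0.143

-0.143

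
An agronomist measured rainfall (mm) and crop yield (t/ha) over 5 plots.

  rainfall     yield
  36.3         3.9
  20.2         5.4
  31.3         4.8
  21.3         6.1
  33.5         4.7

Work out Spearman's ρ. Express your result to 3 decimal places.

Rank rainfall: 5, 1, 3, 2, 4
Rank yield: 1, 4, 3, 5, 2
d = rank(rainfall) − rank(yield): 4, -3, 0, -3, 2; Σd² = 38
ρ = 1 − 6Σd² / [n(n²−1)] = 1 − 6×38 / (5×24) = 1 − 228/120 ≈ -0.900

-0.900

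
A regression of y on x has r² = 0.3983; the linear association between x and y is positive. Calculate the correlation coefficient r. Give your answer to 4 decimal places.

|r| = √0.3983 = 0.6311
The association is positive, so r = 0.6311.

0.6311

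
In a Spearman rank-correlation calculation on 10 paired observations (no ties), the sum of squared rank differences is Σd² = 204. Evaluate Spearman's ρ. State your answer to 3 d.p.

-0.236

ρ = 1 − 6Σd² / [n(n²−1)] = 1 − 6×204 / (10×99)
  = 1 − 1224/990 = 1 − 1.2364 ≈ -0.236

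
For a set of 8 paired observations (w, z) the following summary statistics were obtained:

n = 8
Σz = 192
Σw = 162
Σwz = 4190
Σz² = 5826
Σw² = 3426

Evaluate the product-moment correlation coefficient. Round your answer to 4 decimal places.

r = (nΣwz − ΣwΣz) / √[(nΣw² − (Σw)²)(nΣz² − (Σz)²)]
Numerator: 8×4190 − 162×192 = 2416
Denominator: √[(27408 − 26244)(46608 − 36864)] = √[1164 × 9744] = 3367.7910
r = 2416 / 3367.7910 ≈ 0.7174

0.7174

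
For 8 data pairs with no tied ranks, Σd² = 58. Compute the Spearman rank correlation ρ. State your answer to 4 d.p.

ρ = 1 − 6Σd² / [n(n²−1)] = 1 − 6×58 / (8×63)
  = 1 − 348/504 = 1 − 0.69048 ≈ 0.3095

0.3095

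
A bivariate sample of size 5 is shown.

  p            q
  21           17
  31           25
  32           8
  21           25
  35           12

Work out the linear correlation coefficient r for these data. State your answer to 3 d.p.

-0.514

n = 5, Σp = 140, Σq = 87, Σp² = 4092, Σq² = 1747, Σpq = 2333
nΣpq − ΣpΣq = 11665 − 12180 = -515
nΣp² − (Σp)² = 20460 − 19600 = 860; nΣq² − (Σq)² = 8735 − 7569 = 1166
r = -515 / √(860 × 1166) = -515 / 1001.3790 ≈ -0.514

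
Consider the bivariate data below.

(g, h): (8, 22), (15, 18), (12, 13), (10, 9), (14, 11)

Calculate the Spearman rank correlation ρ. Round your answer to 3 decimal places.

-0.100

Rank g: 1, 5, 3, 2, 4
Rank h: 5, 4, 3, 1, 2
d = rank(g) − rank(h): -4, 1, 0, 1, 2; Σd² = 22
ρ = 1 − 6Σd² / [n(n²−1)] = 1 − 6×22 / (5×24) = 1 − 132/120 ≈ -0.100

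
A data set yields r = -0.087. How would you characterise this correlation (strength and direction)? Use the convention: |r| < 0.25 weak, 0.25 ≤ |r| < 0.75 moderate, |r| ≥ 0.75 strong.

weak negative

r = -0.087 < 0 so the relationship is negative.
|r| = 0.087, which falls in the weak range.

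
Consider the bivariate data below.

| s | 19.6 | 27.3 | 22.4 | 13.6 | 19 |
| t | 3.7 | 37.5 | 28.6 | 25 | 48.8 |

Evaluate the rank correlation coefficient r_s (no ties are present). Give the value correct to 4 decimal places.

Rank s: 3, 5, 4, 1, 2
Rank t: 1, 4, 3, 2, 5
d = rank(s) − rank(t): 2, 1, 1, -1, -3; Σd² = 16
ρ = 1 − 6Σd² / [n(n²−1)] = 1 − 6×16 / (5×24) = 1 − 96/120 ≈ 0.2000

0.2000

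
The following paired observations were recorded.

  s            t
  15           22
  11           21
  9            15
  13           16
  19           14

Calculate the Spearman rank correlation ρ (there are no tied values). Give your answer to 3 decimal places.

-0.100

Rank s: 4, 2, 1, 3, 5
Rank t: 5, 4, 2, 3, 1
d = rank(s) − rank(t): -1, -2, -1, 0, 4; Σd² = 22
ρ = 1 − 6Σd² / [n(n²−1)] = 1 − 6×22 / (5×24) = 1 − 132/120 ≈ -0.100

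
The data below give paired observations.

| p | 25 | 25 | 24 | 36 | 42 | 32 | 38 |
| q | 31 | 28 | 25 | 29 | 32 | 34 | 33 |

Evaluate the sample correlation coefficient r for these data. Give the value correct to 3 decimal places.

0.598

n = 7, Σp = 222, Σq = 212, Σp² = 7354, Σq² = 6480, Σpq = 6805
nΣpq − ΣpΣq = 47635 − 47064 = 571
nΣp² − (Σp)² = 51478 − 49284 = 2194; nΣq² − (Σq)² = 45360 − 44944 = 416
r = 571 / √(2194 × 416) = 571 / 955.3554 ≈ 0.598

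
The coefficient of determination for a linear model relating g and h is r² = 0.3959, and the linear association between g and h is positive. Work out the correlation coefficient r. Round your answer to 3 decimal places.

0.629

|r| = √0.3959 = 0.629
The association is positive, so r = 0.629.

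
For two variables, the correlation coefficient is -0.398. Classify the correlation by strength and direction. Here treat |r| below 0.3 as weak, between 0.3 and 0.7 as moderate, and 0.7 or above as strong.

r = -0.398 < 0 so the relationship is negative.
|r| = 0.398, which falls in the moderate range.

moderate negative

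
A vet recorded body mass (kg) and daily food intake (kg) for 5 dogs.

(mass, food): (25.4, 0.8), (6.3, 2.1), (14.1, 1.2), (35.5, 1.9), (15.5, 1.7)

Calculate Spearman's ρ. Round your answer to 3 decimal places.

-0.300

Rank mass: 4, 1, 2, 5, 3
Rank food: 1, 5, 2, 4, 3
d = rank(mass) − rank(food): 3, -4, 0, 1, 0; Σd² = 26
ρ = 1 − 6Σd² / [n(n²−1)] = 1 − 6×26 / (5×24) = 1 − 156/120 ≈ -0.300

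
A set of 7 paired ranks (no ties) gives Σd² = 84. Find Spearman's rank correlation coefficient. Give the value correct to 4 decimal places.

-0.5000

ρ = 1 − 6Σd² / [n(n²−1)] = 1 − 6×84 / (7×48)
  = 1 − 504/336 = 1 − 1.50000 ≈ -0.5000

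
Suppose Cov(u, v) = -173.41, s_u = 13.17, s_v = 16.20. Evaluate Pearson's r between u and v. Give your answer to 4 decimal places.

-0.8128

r = Cov(u,v) / (s_u · s_v) = -173.41 / (13.17 × 16.20)
  = -173.41 / 213.3540 ≈ -0.8128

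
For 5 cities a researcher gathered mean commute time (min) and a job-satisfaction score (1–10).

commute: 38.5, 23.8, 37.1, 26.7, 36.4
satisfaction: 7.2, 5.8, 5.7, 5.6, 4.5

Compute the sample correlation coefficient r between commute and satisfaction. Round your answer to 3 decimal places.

0.156

n = 5, Σx = 162.5, Σy = 28.8, Σx² = 5462.95, Σy² = 169.58, Σxy = 940.03
nΣxy − ΣxΣy = 4700.15 − 4680 = 20.15
nΣx² − (Σx)² = 27314.75 − 26406.25 = 908.5; nΣy² − (Σy)² = 847.9 − 829.44 = 18.46
r = 20.15 / √(908.5 × 18.46) = 20.15 / 129.5025 ≈ 0.156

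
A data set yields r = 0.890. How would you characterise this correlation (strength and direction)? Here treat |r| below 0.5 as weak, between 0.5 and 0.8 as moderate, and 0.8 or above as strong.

r = 0.890 > 0 so the relationship is positive.
|r| = 0.890, which falls in the strong range.

strong positive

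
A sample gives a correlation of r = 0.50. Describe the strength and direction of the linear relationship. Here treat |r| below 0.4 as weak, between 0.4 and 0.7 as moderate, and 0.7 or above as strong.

r = 0.50 > 0 so the relationship is positive.
|r| = 0.50, which falls in the moderate range.

moderate positive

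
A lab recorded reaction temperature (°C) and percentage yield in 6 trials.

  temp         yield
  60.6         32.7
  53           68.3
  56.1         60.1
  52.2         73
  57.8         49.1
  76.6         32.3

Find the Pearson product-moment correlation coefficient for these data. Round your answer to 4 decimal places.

n = 6, Σx = 356.3, Σy = 315.5, Σx² = 21561.81, Σy² = 18129.29, Σxy = 18095.89
nΣxy − ΣxΣy = 108575.34 − 112412.65 = -3837.31
nΣx² − (Σx)² = 129370.86 − 126949.69 = 2421.17; nΣy² − (Σy)² = 108775.74 − 99540.25 = 9235.49
r = -3837.31 / √(2421.17 × 9235.49) = -3837.31 / 4728.7093 ≈ -0.8115

-0.8115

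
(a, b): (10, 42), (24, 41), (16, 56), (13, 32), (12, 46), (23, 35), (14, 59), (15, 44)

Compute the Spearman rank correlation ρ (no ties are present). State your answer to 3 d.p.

-0.143

Rank a: 1, 8, 6, 3, 2, 7, 4, 5
Rank b: 4, 3, 7, 1, 6, 2, 8, 5
d = rank(a) − rank(b): -3, 5, -1, 2, -4, 5, -4, 0; Σd² = 96
ρ = 1 − 6Σd² / [n(n²−1)] = 1 − 6×96 / (8×63) = 1 − 576/504 ≈ -0.143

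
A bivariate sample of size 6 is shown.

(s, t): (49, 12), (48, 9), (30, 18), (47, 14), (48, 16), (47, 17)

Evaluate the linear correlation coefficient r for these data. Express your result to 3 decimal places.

-0.571

n = 6, Σs = 269, Σt = 86, Σs² = 12327, Σt² = 1290, Σst = 3785
nΣst − ΣsΣt = 22710 − 23134 = -424
nΣs² − (Σs)² = 73962 − 72361 = 1601; nΣt² − (Σt)² = 7740 − 7396 = 344
r = -424 / √(1601 × 344) = -424 / 742.1213 ≈ -0.571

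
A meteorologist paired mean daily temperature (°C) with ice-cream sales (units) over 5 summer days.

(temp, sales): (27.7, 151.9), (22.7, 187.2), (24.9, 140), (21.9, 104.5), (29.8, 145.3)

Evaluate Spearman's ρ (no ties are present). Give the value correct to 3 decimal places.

0.300

Rank temp: 4, 2, 3, 1, 5
Rank sales: 4, 5, 2, 1, 3
d = rank(temp) − rank(sales): 0, -3, 1, 0, 2; Σd² = 14
ρ = 1 − 6Σd² / [n(n²−1)] = 1 − 6×14 / (5×24) = 1 − 84/120 ≈ 0.300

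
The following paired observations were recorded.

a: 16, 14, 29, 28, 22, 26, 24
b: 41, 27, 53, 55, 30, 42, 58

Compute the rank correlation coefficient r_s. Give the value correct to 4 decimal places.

0.7143

Rank a: 2, 1, 7, 6, 3, 5, 4
Rank b: 3, 1, 5, 6, 2, 4, 7
d = rank(a) − rank(b): -1, 0, 2, 0, 1, 1, -3; Σd² = 16
ρ = 1 − 6Σd² / [n(n²−1)] = 1 − 6×16 / (7×48) = 1 − 96/336 ≈ 0.7143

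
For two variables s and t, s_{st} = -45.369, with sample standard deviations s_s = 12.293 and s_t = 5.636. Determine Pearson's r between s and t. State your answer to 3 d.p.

-0.655

r = Cov(s,t) / (s_s · s_t) = -45.369 / (12.293 × 5.636)
  = -45.369 / 69.2833 ≈ -0.655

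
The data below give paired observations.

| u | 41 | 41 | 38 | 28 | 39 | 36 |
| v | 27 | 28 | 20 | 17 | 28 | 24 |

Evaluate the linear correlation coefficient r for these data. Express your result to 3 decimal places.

n = 6, Σu = 223, Σv = 144, Σu² = 8407, Σv² = 3562, Σuv = 5447
nΣuv − ΣuΣv = 32682 − 32112 = 570
nΣu² − (Σu)² = 50442 − 49729 = 713; nΣv² − (Σv)² = 21372 − 20736 = 636
r = 570 / √(713 × 636) = 570 / 673.4003 ≈ 0.846

0.846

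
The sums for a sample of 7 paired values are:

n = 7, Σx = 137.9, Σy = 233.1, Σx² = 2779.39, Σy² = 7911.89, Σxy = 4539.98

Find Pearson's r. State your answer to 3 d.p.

r = (nΣxy − ΣxΣy) / √[(nΣx² − (Σx)²)(nΣy² − (Σy)²)]
Numerator: 7×4539.98 − 137.9×233.1 = -364.63
Denominator: √[(19455.73 − 19016.41)(55383.23 − 54335.61)] = √[439.32 × 1047.62] = 678.4102
r = -364.63 / 678.4102 ≈ -0.537

-0.537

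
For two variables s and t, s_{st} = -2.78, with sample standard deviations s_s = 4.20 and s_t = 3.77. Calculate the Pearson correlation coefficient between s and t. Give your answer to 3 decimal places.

r = Cov(s,t) / (s_s · s_t) = -2.78 / (4.20 × 3.77)
  = -2.78 / 15.8340 ≈ -0.176

-0.176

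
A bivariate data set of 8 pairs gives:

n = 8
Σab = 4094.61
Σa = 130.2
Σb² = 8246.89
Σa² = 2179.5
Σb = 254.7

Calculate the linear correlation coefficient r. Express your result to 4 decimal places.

-0.5544

r = (nΣab − ΣaΣb) / √[(nΣa² − (Σa)²)(nΣb² − (Σb)²)]
Numerator: 8×4094.61 − 130.2×254.7 = -405.06
Denominator: √[(17436 − 16952.04)(65975.12 − 64872.09)] = √[483.96 × 1103.03] = 730.6315
r = -405.06 / 730.6315 ≈ -0.5544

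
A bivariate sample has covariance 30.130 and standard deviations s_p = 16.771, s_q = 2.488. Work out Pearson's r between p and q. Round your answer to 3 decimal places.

0.722

r = Cov(p,q) / (s_p · s_q) = 30.130 / (16.771 × 2.488)
  = 30.130 / 41.7262 ≈ 0.722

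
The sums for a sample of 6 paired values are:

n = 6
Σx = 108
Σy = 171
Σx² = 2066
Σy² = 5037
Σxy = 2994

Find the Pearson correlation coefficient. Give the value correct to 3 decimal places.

r = (nΣxy − ΣxΣy) / √[(nΣx² − (Σx)²)(nΣy² − (Σy)²)]
Numerator: 6×2994 − 108×171 = -504
Denominator: √[(12396 − 11664)(30222 − 29241)] = √[732 × 981] = 847.4031
r = -504 / 847.4031 ≈ -0.595

-0.595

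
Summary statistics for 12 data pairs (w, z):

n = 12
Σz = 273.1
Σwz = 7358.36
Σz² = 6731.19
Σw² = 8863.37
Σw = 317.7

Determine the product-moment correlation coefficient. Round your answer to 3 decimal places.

r = (nΣwz − ΣwΣz) / √[(nΣw² − (Σw)²)(nΣz² − (Σz)²)]
Numerator: 12×7358.36 − 317.7×273.1 = 1536.45
Denominator: √[(106360.44 − 100933.29)(80774.28 − 74583.61)] = √[5427.15 × 6190.67] = 5796.3518
r = 1536.45 / 5796.3518 ≈ 0.265

0.265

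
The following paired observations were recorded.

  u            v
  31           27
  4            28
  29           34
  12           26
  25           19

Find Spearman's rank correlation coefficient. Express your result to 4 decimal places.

0.1000

Rank u: 5, 1, 4, 2, 3
Rank v: 3, 4, 5, 2, 1
d = rank(u) − rank(v): 2, -3, -1, 0, 2; Σd² = 18
ρ = 1 − 6Σd² / [n(n²−1)] = 1 − 6×18 / (5×24) = 1 − 108/120 ≈ 0.1000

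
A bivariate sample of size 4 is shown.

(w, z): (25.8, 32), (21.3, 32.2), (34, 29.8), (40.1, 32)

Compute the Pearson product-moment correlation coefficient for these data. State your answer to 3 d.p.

-0.347

n = 4, Σw = 121.2, Σz = 126, Σw² = 3883.34, Σz² = 3972.88, Σwz = 3807.86
nΣwz − ΣwΣz = 15231.44 − 15271.2 = -39.76
nΣw² − (Σw)² = 15533.36 − 14689.44 = 843.92; nΣz² − (Σz)² = 15891.52 − 15876 = 15.52
r = -39.76 / √(843.92 × 15.52) = -39.76 / 114.4449 ≈ -0.347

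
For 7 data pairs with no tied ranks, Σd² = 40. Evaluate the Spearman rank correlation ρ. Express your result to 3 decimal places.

0.286

ρ = 1 − 6Σd² / [n(n²−1)] = 1 − 6×40 / (7×48)
  = 1 − 240/336 = 1 − 0.7143 ≈ 0.286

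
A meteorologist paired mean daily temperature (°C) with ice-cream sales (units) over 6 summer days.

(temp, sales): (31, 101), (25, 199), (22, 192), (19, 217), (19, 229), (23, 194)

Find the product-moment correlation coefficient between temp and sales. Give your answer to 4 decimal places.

-0.9425

n = 6, Σx = 139, Σy = 1132, Σx² = 3321, Σy² = 223832, Σxy = 25266
nΣxy − ΣxΣy = 151596 − 157348 = -5752
nΣx² − (Σx)² = 19926 − 19321 = 605; nΣy² − (Σy)² = 1342992 − 1281424 = 61568
r = -5752 / √(605 × 61568) = -5752 / 6103.1664 ≈ -0.9425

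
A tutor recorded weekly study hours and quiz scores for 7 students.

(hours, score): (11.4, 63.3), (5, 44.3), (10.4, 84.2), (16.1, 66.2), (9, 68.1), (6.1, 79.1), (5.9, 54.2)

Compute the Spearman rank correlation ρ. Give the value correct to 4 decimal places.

0.4286

Rank hours: 6, 1, 5, 7, 4, 3, 2
Rank score: 3, 1, 7, 4, 5, 6, 2
d = rank(hours) − rank(score): 3, 0, -2, 3, -1, -3, 0; Σd² = 32
ρ = 1 − 6Σd² / [n(n²−1)] = 1 − 6×32 / (7×48) = 1 − 192/336 ≈ 0.4286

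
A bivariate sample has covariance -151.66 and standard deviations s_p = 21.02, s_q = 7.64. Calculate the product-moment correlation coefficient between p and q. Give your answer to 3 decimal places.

-0.944

r = Cov(p,q) / (s_p · s_q) = -151.66 / (21.02 × 7.64)
  = -151.66 / 160.5928 ≈ -0.944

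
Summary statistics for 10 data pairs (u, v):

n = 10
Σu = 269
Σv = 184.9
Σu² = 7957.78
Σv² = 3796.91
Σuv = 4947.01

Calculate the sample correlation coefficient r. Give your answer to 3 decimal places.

-0.051

r = (nΣuv − ΣuΣv) / √[(nΣu² − (Σu)²)(nΣv² − (Σv)²)]
Numerator: 10×4947.01 − 269×184.9 = -268
Denominator: √[(79577.8 − 72361)(37969.1 − 34188.01)] = √[7216.8 × 3781.09] = 5223.7315
r = -268 / 5223.7315 ≈ -0.051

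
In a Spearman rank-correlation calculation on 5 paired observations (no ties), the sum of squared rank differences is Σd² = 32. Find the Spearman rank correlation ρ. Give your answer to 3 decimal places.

-0.600

ρ = 1 − 6Σd² / [n(n²−1)] = 1 − 6×32 / (5×24)
  = 1 − 192/120 = 1 − 1.6000 ≈ -0.600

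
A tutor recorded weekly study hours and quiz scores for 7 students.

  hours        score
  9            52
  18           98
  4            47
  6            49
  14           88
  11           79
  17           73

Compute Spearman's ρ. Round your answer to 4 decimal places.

Rank hours: 3, 7, 1, 2, 5, 4, 6
Rank score: 3, 7, 1, 2, 6, 5, 4
d = rank(hours) − rank(score): 0, 0, 0, 0, -1, -1, 2; Σd² = 6
ρ = 1 − 6Σd² / [n(n²−1)] = 1 − 6×6 / (7×48) = 1 − 36/336 ≈ 0.8929

0.8929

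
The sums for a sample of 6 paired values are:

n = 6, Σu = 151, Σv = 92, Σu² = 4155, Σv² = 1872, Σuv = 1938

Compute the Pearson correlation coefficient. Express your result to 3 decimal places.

r = (nΣuv − ΣuΣv) / √[(nΣu² − (Σu)²)(nΣv² − (Σv)²)]
Numerator: 6×1938 − 151×92 = -2264
Denominator: √[(24930 − 22801)(11232 − 8464)] = √[2129 × 2768] = 2427.5650
r = -2264 / 2427.5650 ≈ -0.933

-0.933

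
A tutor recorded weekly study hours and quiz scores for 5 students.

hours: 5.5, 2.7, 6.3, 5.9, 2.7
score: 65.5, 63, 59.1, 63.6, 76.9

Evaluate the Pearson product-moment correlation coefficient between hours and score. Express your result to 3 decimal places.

n = 5, Σx = 23.1, Σy = 328.1, Σx² = 119.33, Σy² = 21710.63, Σxy = 1485.55
nΣxy − ΣxΣy = 7427.75 − 7579.11 = -151.36
nΣx² − (Σx)² = 596.65 − 533.61 = 63.04; nΣy² − (Σy)² = 108553.15 − 107649.61 = 903.54
r = -151.36 / √(63.04 × 903.54) = -151.36 / 238.6612 ≈ -0.634

-0.634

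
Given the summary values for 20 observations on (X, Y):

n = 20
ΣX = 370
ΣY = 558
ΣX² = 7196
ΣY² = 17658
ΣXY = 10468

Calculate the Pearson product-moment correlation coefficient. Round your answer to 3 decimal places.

r = (nΣXY − ΣXΣY) / √[(nΣX² − (ΣX)²)(nΣY² − (ΣY)²)]
Numerator: 20×10468 − 370×558 = 2900
Denominator: √[(143920 − 136900)(353160 − 311364)] = √[7020 × 41796] = 17129.1541
r = 2900 / 17129.1541 ≈ 0.169

0.169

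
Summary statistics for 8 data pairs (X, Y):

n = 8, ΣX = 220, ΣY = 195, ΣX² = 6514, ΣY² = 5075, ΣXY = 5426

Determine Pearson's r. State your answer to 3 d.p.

r = (nΣXY − ΣXΣY) / √[(nΣX² − (ΣX)²)(nΣY² − (ΣY)²)]
Numerator: 8×5426 − 220×195 = 508
Denominator: √[(52112 − 48400)(40600 − 38025)] = √[3712 × 2575] = 3091.6662
r = 508 / 3091.6662 ≈ 0.164

0.164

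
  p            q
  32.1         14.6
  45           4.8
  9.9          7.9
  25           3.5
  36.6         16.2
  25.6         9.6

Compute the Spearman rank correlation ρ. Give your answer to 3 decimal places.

Rank p: 4, 6, 1, 2, 5, 3
Rank q: 5, 2, 3, 1, 6, 4
d = rank(p) − rank(q): -1, 4, -2, 1, -1, -1; Σd² = 24
ρ = 1 − 6Σd² / [n(n²−1)] = 1 − 6×24 / (6×35) = 1 − 144/210 ≈ 0.314

0.314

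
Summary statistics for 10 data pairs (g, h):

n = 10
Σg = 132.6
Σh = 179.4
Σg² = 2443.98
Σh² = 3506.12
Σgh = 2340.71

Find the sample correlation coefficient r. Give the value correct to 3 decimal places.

-0.086

r = (nΣgh − ΣgΣh) / √[(nΣg² − (Σg)²)(nΣh² − (Σh)²)]
Numerator: 10×2340.71 − 132.6×179.4 = -381.34
Denominator: √[(24439.8 − 17582.76)(35061.2 − 32184.36)] = √[6857.04 × 2876.84] = 4441.4645
r = -381.34 / 4441.4645 ≈ -0.086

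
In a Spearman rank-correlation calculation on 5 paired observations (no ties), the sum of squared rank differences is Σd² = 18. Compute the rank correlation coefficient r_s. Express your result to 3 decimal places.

ρ = 1 − 6Σd² / [n(n²−1)] = 1 − 6×18 / (5×24)
  = 1 − 108/120 = 1 − 0.9000 ≈ 0.100

0.100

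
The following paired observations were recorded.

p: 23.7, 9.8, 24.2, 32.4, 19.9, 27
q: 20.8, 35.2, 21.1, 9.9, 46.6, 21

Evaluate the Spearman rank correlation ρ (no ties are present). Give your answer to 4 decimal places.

-0.7714

Rank p: 3, 1, 4, 6, 2, 5
Rank q: 2, 5, 4, 1, 6, 3
d = rank(p) − rank(q): 1, -4, 0, 5, -4, 2; Σd² = 62
ρ = 1 − 6Σd² / [n(n²−1)] = 1 − 6×62 / (6×35) = 1 − 372/210 ≈ -0.7714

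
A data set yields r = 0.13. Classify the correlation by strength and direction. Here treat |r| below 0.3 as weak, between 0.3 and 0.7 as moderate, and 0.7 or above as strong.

weak positive

r = 0.13 > 0 so the relationship is positive.
|r| = 0.13, which falls in the weak range.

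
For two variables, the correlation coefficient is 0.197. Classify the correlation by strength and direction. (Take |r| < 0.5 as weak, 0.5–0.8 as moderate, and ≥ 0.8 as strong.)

weak positive

r = 0.197 > 0 so the relationship is positive.
|r| = 0.197, which falls in the weak range.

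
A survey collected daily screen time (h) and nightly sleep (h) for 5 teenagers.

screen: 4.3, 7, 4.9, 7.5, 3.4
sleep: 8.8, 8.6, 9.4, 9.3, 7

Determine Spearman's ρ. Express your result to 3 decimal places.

0.500

Rank screen: 2, 4, 3, 5, 1
Rank sleep: 3, 2, 5, 4, 1
d = rank(screen) − rank(sleep): -1, 2, -2, 1, 0; Σd² = 10
ρ = 1 − 6Σd² / [n(n²−1)] = 1 − 6×10 / (5×24) = 1 − 60/120 ≈ 0.500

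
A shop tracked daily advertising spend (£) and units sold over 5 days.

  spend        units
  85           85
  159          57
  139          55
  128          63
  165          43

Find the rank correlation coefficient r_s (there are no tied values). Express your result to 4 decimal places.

Rank spend: 1, 4, 3, 2, 5
Rank units: 5, 3, 2, 4, 1
d = rank(spend) − rank(units): -4, 1, 1, -2, 4; Σd² = 38
ρ = 1 − 6Σd² / [n(n²−1)] = 1 − 6×38 / (5×24) = 1 − 228/120 ≈ -0.9000

-0.9000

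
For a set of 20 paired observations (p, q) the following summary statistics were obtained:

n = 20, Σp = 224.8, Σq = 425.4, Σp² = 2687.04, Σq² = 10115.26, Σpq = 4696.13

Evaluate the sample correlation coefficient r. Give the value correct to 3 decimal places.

r = (nΣpq − ΣpΣq) / √[(nΣp² − (Σp)²)(nΣq² − (Σq)²)]
Numerator: 20×4696.13 − 224.8×425.4 = -1707.32
Denominator: √[(53740.8 − 50535.04)(202305.2 − 180965.16)] = √[3205.76 × 21340.04] = 8271.0971
r = -1707.32 / 8271.0971 ≈ -0.206

-0.206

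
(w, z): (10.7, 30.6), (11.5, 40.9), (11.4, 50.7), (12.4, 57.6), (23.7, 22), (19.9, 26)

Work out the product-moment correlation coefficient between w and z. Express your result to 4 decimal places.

n = 6, Σw = 89.6, Σz = 227.8, Σw² = 1488.16, Σz² = 9657.42, Σwz = 3128.79
nΣwz − ΣwΣz = 18772.74 − 20410.88 = -1638.14
nΣw² − (Σw)² = 8928.96 − 8028.16 = 900.8; nΣz² − (Σz)² = 57944.52 − 51892.84 = 6051.68
r = -1638.14 / √(900.8 × 6051.68) = -1638.14 / 2334.8133 ≈ -0.7016

-0.7016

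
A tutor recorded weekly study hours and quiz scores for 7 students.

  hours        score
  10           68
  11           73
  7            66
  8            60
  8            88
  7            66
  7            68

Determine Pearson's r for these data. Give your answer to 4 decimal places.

0.1790

n = 7, Σx = 58, Σy = 489, Σx² = 496, Σy² = 34633, Σxy = 4067
nΣxy − ΣxΣy = 28469 − 28362 = 107
nΣx² − (Σx)² = 3472 − 3364 = 108; nΣy² − (Σy)² = 242431 − 239121 = 3310
r = 107 / √(108 × 3310) = 107 / 597.8963 ≈ 0.1790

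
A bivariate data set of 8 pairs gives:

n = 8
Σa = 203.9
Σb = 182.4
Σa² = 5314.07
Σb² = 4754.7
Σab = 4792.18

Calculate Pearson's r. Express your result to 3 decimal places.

0.542

r = (nΣab − ΣaΣb) / √[(nΣa² − (Σa)²)(nΣb² − (Σb)²)]
Numerator: 8×4792.18 − 203.9×182.4 = 1146.08
Denominator: √[(42512.56 − 41575.21)(38037.6 − 33269.76)] = √[937.35 × 4767.84] = 2114.0328
r = 1146.08 / 2114.0328 ≈ 0.542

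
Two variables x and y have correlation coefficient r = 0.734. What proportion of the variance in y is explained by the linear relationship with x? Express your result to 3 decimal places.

0.539

r² = (0.734)² = 0.539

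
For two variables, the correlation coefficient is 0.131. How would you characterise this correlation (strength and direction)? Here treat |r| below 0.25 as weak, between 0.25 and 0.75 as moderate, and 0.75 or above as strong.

r = 0.131 > 0 so the relationship is positive.
|r| = 0.131, which falls in the weak range.

weak positive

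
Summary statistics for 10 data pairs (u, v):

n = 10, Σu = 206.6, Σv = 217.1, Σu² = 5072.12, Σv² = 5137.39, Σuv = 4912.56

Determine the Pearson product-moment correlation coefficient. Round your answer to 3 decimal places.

r = (nΣuv − ΣuΣv) / √[(nΣu² − (Σu)²)(nΣv² − (Σv)²)]
Numerator: 10×4912.56 − 206.6×217.1 = 4272.74
Denominator: √[(50721.2 − 42683.56)(51373.9 − 47132.41)] = √[8037.64 × 4241.49] = 5838.7987
r = 4272.74 / 5838.7987 ≈ 0.732

0.732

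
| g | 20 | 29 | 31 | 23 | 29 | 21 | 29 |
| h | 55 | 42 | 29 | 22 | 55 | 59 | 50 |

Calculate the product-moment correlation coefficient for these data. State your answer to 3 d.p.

-0.273

n = 7, Σg = 182, Σh = 312, Σg² = 4854, Σh² = 15120, Σgh = 8007
nΣgh − ΣgΣh = 56049 − 56784 = -735
nΣg² − (Σg)² = 33978 − 33124 = 854; nΣh² − (Σh)² = 105840 − 97344 = 8496
r = -735 / √(854 × 8496) = -735 / 2693.6191 ≈ -0.273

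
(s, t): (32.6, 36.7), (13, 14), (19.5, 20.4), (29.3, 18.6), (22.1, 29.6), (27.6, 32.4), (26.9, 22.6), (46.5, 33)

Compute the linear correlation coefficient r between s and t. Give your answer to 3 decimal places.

n = 8, Σs = 217.5, Σt = 207.3, Σs² = 6606.53, Σt² = 5830.69, Σst = 6012.04
nΣst − ΣsΣt = 48096.32 − 45087.75 = 3008.57
nΣs² − (Σs)² = 52852.24 − 47306.25 = 5545.99; nΣt² − (Σt)² = 46645.52 − 42973.29 = 3672.23
r = 3008.57 / √(5545.99 × 3672.23) = 3008.57 / 4512.8872 ≈ 0.667

0.667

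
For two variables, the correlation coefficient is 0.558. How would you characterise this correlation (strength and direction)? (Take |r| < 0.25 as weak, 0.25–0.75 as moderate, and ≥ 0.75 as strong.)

moderate positive

r = 0.558 > 0 so the relationship is positive.
|r| = 0.558, which falls in the moderate range.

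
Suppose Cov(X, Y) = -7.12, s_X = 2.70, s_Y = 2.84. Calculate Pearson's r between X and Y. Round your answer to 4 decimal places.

-0.9285

r = Cov(X,Y) / (s_X · s_Y) = -7.12 / (2.70 × 2.84)
  = -7.12 / 7.6680 ≈ -0.9285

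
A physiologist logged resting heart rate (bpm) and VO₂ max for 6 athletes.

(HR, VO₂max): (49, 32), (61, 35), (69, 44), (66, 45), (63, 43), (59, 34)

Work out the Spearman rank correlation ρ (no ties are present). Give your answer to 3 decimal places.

0.943

Rank HR: 1, 3, 6, 5, 4, 2
Rank VO₂max: 1, 3, 5, 6, 4, 2
d = rank(HR) − rank(VO₂max): 0, 0, 1, -1, 0, 0; Σd² = 2
ρ = 1 − 6Σd² / [n(n²−1)] = 1 − 6×2 / (6×35) = 1 − 12/210 ≈ 0.943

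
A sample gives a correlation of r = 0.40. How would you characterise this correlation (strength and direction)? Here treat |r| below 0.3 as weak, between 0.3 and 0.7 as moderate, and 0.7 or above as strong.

moderate positive

r = 0.40 > 0 so the relationship is positive.
|r| = 0.40, which falls in the moderate range.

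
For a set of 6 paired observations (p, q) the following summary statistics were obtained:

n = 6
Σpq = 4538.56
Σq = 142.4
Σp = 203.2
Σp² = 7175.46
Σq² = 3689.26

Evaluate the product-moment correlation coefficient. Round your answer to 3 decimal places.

r = (nΣpq − ΣpΣq) / √[(nΣp² − (Σp)²)(nΣq² − (Σq)²)]
Numerator: 6×4538.56 − 203.2×142.4 = -1704.32
Denominator: √[(43052.76 − 41290.24)(22135.56 − 20277.76)] = √[1762.52 × 1857.8] = 1809.5330
r = -1704.32 / 1809.5330 ≈ -0.942

-0.942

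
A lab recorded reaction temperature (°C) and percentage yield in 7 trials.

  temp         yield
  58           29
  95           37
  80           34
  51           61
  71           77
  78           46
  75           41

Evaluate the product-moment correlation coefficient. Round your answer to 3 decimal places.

n = 7, Σx = 508, Σy = 325, Σx² = 38140, Σy² = 16813, Σxy = 23158
nΣxy − ΣxΣy = 162106 − 165100 = -2994
nΣx² − (Σx)² = 266980 − 258064 = 8916; nΣy² − (Σy)² = 117691 − 105625 = 12066
r = -2994 / √(8916 × 12066) = -2994 / 10372.0999 ≈ -0.289

-0.289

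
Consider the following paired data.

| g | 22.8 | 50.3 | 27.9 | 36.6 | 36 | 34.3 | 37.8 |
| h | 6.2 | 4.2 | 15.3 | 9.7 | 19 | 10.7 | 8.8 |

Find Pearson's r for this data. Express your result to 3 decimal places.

-0.286

n = 7, Σg = 245.7, Σh = 73.9, Σg² = 9069.23, Σh² = 937.19, Σgh = 2518.16
nΣgh − ΣgΣh = 17627.12 − 18157.23 = -530.11
nΣg² − (Σg)² = 63484.61 − 60368.49 = 3116.12; nΣh² − (Σh)² = 6560.33 − 5461.21 = 1099.12
r = -530.11 / √(3116.12 × 1099.12) = -530.11 / 1850.6728 ≈ -0.286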